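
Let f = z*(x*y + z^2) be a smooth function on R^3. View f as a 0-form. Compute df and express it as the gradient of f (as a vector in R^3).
df = (y*z) dx + (x*z) dy + (x*y + 3*z^2) dz; grad f = (y*z, x*z, x*y + 3*z^2)

For a 0-form f, d f = (∂f/∂x) dx + (∂f/∂y) dy + (∂f/∂z) dz. The components of the vector representation are exactly the entries of grad f in Cartesian coordinates:
  ∂f/∂x = y*z
  ∂f/∂y = x*z
  ∂f/∂z = x*y + 3*z^2.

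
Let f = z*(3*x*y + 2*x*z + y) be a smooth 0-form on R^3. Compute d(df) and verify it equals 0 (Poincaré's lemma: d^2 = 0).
d(df) = 0

Step 1: df = sum_i (∂f/∂x_i) dx_i = (z*(3*y + 2*z)) dx + (z*(3*x + 1)) dy + (3*x*y + 4*x*z + y) dz.
Step 2: Apply d again. Using the 1-form formula, the coefficient of dx ∧ dy in d(df) is ∂^2 f/∂x ∂y - ∂^2 f/∂y ∂x = (3*z) - (3*z) = 0 (equality of mixed partials for smooth f).
Similarly for dx ∧ dz and dy ∧ dz — all coefficients vanish. So d(df) = 0.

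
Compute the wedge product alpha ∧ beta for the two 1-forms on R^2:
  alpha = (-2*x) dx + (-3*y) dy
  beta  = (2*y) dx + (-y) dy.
alpha ∧ beta = (2*y*(x + 3*y)) dx ∧ dy

Distribute the wedge, using dx_i ∧ dx_j = -dx_j ∧ dx_i and dx_i ∧ dx_i = 0. For each pair (i, j) with i < j, the coefficient of dx_i ∧ dx_j in alpha ∧ beta is (alpha_i * beta_j - alpha_j * beta_i). Collecting: alpha ∧ beta = (2*y*(x + 3*y)) dx ∧ dy.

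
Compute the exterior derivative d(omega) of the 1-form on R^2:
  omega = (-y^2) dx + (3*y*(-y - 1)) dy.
d(omega) = (2*y) dx ∧ dy

For a 1-form omega = sum_i f_i dx_i, the exterior derivative is
  d(omega) = sum_{i < j} (∂f_j/∂x_i - ∂f_i/∂x_j) dx_i ∧ dx_j.
  coefficient of dx ∧ dy: ∂f_2/∂x - ∂f_1/∂y = ∂(3*y*(-y - 1))/∂x - ∂(-y^2)/∂y = 2*y
Assembling: d(omega) = (2*y) dx ∧ dy.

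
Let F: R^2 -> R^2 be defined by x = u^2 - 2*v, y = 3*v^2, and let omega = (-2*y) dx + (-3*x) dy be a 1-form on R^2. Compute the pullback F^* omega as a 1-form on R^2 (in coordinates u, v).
F^* omega = (-12*u*v^2) du + (6*v*(-3*u^2 + 8*v)) dv

Using F^*(f dg) = (f ∘ F) d(g ∘ F), substitute each coordinate x_i by F_i(u, v) in f_i, and replace dx_i by d F_i = (∂F_i/∂u) du + (∂F_i/∂v) dv.
  For the x component: f_1(F) = -6*v^2; d F_1 = (2*u) du + (-2) dv
  For the y component: f_2(F) = -3*u^2 + 6*v; d F_2 = (0) du + (6*v) dv
Combining and collecting du, dv coefficients:
  coeff of du: -12*u*v^2
  coeff of dv: 6*v*(-3*u^2 + 8*v)
F^* omega = (-12*u*v^2) du + (6*v*(-3*u^2 + 8*v)) dv.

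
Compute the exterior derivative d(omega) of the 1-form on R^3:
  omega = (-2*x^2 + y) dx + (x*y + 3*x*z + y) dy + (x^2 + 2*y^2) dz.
d(omega) = (y + 3*z - 1) dx ∧ dy + (2*x) dx ∧ dz + (-3*x + 4*y) dy ∧ dz

For a 1-form omega = sum_i f_i dx_i, the exterior derivative is
  d(omega) = sum_{i < j} (∂f_j/∂x_i - ∂f_i/∂x_j) dx_i ∧ dx_j.
  coefficient of dx ∧ dy: ∂f_2/∂x - ∂f_1/∂y = ∂(x*y + 3*x*z + y)/∂x - ∂(-2*x^2 + y)/∂y = y + 3*z - 1
  coefficient of dx ∧ dz: ∂f_3/∂x - ∂f_1/∂z = ∂(x^2 + 2*y^2)/∂x - ∂(-2*x^2 + y)/∂z = 2*x
  coefficient of dy ∧ dz: ∂f_3/∂y - ∂f_2/∂z = ∂(x^2 + 2*y^2)/∂y - ∂(x*y + 3*x*z + y)/∂z = -3*x + 4*y
Assembling: d(omega) = (y + 3*z - 1) dx ∧ dy + (2*x) dx ∧ dz + (-3*x + 4*y) dy ∧ dz.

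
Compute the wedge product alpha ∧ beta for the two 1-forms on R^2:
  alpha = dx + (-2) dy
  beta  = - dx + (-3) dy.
alpha ∧ beta = (-5) dx ∧ dy

Distribute the wedge, using dx_i ∧ dx_j = -dx_j ∧ dx_i and dx_i ∧ dx_i = 0. For each pair (i, j) with i < j, the coefficient of dx_i ∧ dx_j in alpha ∧ beta is (alpha_i * beta_j - alpha_j * beta_i). Collecting: alpha ∧ beta = (-5) dx ∧ dy.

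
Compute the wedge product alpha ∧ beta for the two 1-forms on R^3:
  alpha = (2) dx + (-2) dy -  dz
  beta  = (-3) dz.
alpha ∧ beta = (-6) dx ∧ dz + (6) dy ∧ dz

Distribute the wedge, using dx_i ∧ dx_j = -dx_j ∧ dx_i and dx_i ∧ dx_i = 0. For each pair (i, j) with i < j, the coefficient of dx_i ∧ dx_j in alpha ∧ beta is (alpha_i * beta_j - alpha_j * beta_i). Collecting: alpha ∧ beta = (-6) dx ∧ dz + (6) dy ∧ dz.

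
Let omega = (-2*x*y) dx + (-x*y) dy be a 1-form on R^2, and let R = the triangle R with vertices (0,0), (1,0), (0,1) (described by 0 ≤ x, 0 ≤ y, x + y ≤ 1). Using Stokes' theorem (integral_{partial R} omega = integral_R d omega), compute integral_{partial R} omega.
integral_(partial R) omega = 1/6

Stokes: integral_partial_R omega = integral_R d omega with d omega = (∂Q/∂x - ∂P/∂y) dx ∧ dy.
  ∂Q/∂x = -y
  ∂P/∂y = -2*x
  integrand = ∂Q/∂x - ∂P/∂y = 2*x - y.
Integrating over R: integral_0^1 integral_0^{1-x} (2*x - y) dy dx = 1/6.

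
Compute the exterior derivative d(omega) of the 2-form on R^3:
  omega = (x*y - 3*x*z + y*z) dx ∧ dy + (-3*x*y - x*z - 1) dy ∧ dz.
d(omega) = (-3*x - 2*y - z) dx ∧ dy ∧ dz

For a 2-form omega = sum_{i<j} g_{ij} dx_i ∧ dx_j, the exterior derivative is
  d(omega) = sum_{i<j} d(g_{ij}) ∧ dx_i ∧ dx_j = sum_{i<j, k} (∂g_{ij}/∂x_k) dx_k ∧ dx_i ∧ dx_j.
Expand each term, using dx_k ∧ dx_i ∧ dx_j = sgn(permutation) dx_{(a)} ∧ dx_{(b)} ∧ dx_{(c)} with (a < b < c) sorted:
  d(x*y - 3*x*z + y*z) includes (∂/∂z)(x*y - 3*x*z + y*z) dz = (-3*x + y) dz, which multiplied by dx ∧ dy gives (-3*x + y) dx ∧ dy ∧ dz
  d(-3*x*y - x*z - 1) includes (∂/∂x)(-3*x*y - x*z - 1) dx = (-3*y - z) dx, which multiplied by dy ∧ dz gives (-3*y - z) dx ∧ dy ∧ dz
Collecting like 3-forms: d(omega) = (-3*x - 2*y - z) dx ∧ dy ∧ dz.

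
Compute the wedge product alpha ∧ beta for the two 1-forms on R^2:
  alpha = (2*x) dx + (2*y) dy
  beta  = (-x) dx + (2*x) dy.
alpha ∧ beta = (2*x*(2*x + y)) dx ∧ dy

Distribute the wedge, using dx_i ∧ dx_j = -dx_j ∧ dx_i and dx_i ∧ dx_i = 0. For each pair (i, j) with i < j, the coefficient of dx_i ∧ dx_j in alpha ∧ beta is (alpha_i * beta_j - alpha_j * beta_i). Collecting: alpha ∧ beta = (2*x*(2*x + y)) dx ∧ dy.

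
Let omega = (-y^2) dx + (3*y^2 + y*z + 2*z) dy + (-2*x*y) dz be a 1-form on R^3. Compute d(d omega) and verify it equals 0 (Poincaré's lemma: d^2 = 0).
d(d omega) = 0

Step 1: d omega = sum_{i<j} (∂f_j/∂x_i - ∂f_i/∂x_j) dx_i ∧ dx_j:
  coeff of dx ∧ dy: 2*y
  coeff of dx ∧ dz: -2*y
  coeff of dy ∧ dz: -2*x - y - 2
Step 2: Apply d again to each 2-form coefficient. The only possible 3-form in R^3 is dx ∧ dy ∧ dz, with coefficient
  ∂(coeff of dy∧dz)/∂x - ∂(coeff of dx∧dz)/∂y + ∂(coeff of dx∧dy)/∂z
  = ∂/∂x (-2*x - y - 2) - ∂/∂y (-2*y) + ∂/∂z (2*y).
Each of these terms simplifies to sums of mixed partials that cancel in pairs. The result is 0 (by equality of mixed partials for smooth functions — Schwarz / Clairaut).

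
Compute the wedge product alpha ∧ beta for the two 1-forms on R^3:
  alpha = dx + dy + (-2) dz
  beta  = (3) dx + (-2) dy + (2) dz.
alpha ∧ beta = (-5) dx ∧ dy + (8) dx ∧ dz + (-2) dy ∧ dz

Distribute the wedge, using dx_i ∧ dx_j = -dx_j ∧ dx_i and dx_i ∧ dx_i = 0. For each pair (i, j) with i < j, the coefficient of dx_i ∧ dx_j in alpha ∧ beta is (alpha_i * beta_j - alpha_j * beta_i). Collecting: alpha ∧ beta = (-5) dx ∧ dy + (8) dx ∧ dz + (-2) dy ∧ dz.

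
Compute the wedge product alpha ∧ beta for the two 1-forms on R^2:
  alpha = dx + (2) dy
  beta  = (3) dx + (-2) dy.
alpha ∧ beta = (-8) dx ∧ dy

Distribute the wedge, using dx_i ∧ dx_j = -dx_j ∧ dx_i and dx_i ∧ dx_i = 0. For each pair (i, j) with i < j, the coefficient of dx_i ∧ dx_j in alpha ∧ beta is (alpha_i * beta_j - alpha_j * beta_i). Collecting: alpha ∧ beta = (-8) dx ∧ dy.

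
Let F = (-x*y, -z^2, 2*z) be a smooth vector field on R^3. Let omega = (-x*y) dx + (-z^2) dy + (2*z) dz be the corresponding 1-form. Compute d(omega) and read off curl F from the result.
d(omega) = (2*z) dy ∧ dz + (0) dz ∧ dx + (x) dx ∧ dy; curl F = (2*z, 0, x)

d omega = sum_{i<j} (∂f_j/∂x_i - ∂f_i/∂x_j) dx_i ∧ dx_j. Under the identification (dy ∧ dz, dz ∧ dx, dx ∧ dy) ↔ (e_x, e_y, e_z), the coefficients are exactly the components of curl F. Compute:
  ∂R/∂y - ∂Q/∂z = (0) - (-2*z) = 2*z
  ∂P/∂z - ∂R/∂x = (0) - (0) = 0
  ∂Q/∂x - ∂P/∂y = (0) - (-x) = x.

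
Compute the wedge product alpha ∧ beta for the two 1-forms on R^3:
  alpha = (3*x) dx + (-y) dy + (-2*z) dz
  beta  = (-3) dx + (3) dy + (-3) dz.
alpha ∧ beta = (9*x - 3*y) dx ∧ dy + (-9*x - 6*z) dx ∧ dz + (3*y + 6*z) dy ∧ dz

Distribute the wedge, using dx_i ∧ dx_j = -dx_j ∧ dx_i and dx_i ∧ dx_i = 0. For each pair (i, j) with i < j, the coefficient of dx_i ∧ dx_j in alpha ∧ beta is (alpha_i * beta_j - alpha_j * beta_i). Collecting: alpha ∧ beta = (9*x - 3*y) dx ∧ dy + (-9*x - 6*z) dx ∧ dz + (3*y + 6*z) dy ∧ dz.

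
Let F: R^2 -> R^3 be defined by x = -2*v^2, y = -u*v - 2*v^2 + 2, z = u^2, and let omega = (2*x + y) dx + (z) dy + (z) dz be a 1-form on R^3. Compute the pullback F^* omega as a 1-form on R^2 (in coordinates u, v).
F^* omega = (u^2*(2*u - v)) du + (-u^3 - 4*u^2*v + 4*u*v^2 + 24*v^3 - 8*v) dv

Using F^*(f dg) = (f ∘ F) d(g ∘ F), substitute each coordinate x_i by F_i(u, v) in f_i, and replace dx_i by d F_i = (∂F_i/∂u) du + (∂F_i/∂v) dv.
  For the x component: f_1(F) = -u*v - 6*v^2 + 2; d F_1 = (0) du + (-4*v) dv
  For the y component: f_2(F) = u^2; d F_2 = (-v) du + (-u - 4*v) dv
  For the z component: f_3(F) = u^2; d F_3 = (2*u) du + (0) dv
Combining and collecting du, dv coefficients:
  coeff of du: u^2*(2*u - v)
  coeff of dv: -u^3 - 4*u^2*v + 4*u*v^2 + 24*v^3 - 8*v
F^* omega = (u^2*(2*u - v)) du + (-u^3 - 4*u^2*v + 4*u*v^2 + 24*v^3 - 8*v) dv.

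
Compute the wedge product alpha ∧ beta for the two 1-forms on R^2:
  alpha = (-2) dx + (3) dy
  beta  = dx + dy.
alpha ∧ beta = (-5) dx ∧ dy

Distribute the wedge, using dx_i ∧ dx_j = -dx_j ∧ dx_i and dx_i ∧ dx_i = 0. For each pair (i, j) with i < j, the coefficient of dx_i ∧ dx_j in alpha ∧ beta is (alpha_i * beta_j - alpha_j * beta_i). Collecting: alpha ∧ beta = (-5) dx ∧ dy.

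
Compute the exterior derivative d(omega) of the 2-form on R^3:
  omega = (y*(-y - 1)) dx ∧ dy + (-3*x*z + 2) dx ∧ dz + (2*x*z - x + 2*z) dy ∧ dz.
d(omega) = (2*z - 1) dx ∧ dy ∧ dz

For a 2-form omega = sum_{i<j} g_{ij} dx_i ∧ dx_j, the exterior derivative is
  d(omega) = sum_{i<j} d(g_{ij}) ∧ dx_i ∧ dx_j = sum_{i<j, k} (∂g_{ij}/∂x_k) dx_k ∧ dx_i ∧ dx_j.
Expand each term, using dx_k ∧ dx_i ∧ dx_j = sgn(permutation) dx_{(a)} ∧ dx_{(b)} ∧ dx_{(c)} with (a < b < c) sorted:
  d(2*x*z - x + 2*z) includes (∂/∂x)(2*x*z - x + 2*z) dx = (2*z - 1) dx, which multiplied by dy ∧ dz gives (2*z - 1) dx ∧ dy ∧ dz
Collecting like 3-forms: d(omega) = (2*z - 1) dx ∧ dy ∧ dz.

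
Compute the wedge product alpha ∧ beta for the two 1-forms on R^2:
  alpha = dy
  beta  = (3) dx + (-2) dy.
alpha ∧ beta = (-3) dx ∧ dy

Distribute the wedge, using dx_i ∧ dx_j = -dx_j ∧ dx_i and dx_i ∧ dx_i = 0. For each pair (i, j) with i < j, the coefficient of dx_i ∧ dx_j in alpha ∧ beta is (alpha_i * beta_j - alpha_j * beta_i). Collecting: alpha ∧ beta = (-3) dx ∧ dy.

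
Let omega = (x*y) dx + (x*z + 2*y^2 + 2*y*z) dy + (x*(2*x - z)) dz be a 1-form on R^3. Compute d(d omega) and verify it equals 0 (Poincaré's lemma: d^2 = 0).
d(d omega) = 0

Step 1: d omega = sum_{i<j} (∂f_j/∂x_i - ∂f_i/∂x_j) dx_i ∧ dx_j:
  coeff of dx ∧ dy: -x + z
  coeff of dx ∧ dz: 4*x - z
  coeff of dy ∧ dz: -x - 2*y
Step 2: Apply d again to each 2-form coefficient. The only possible 3-form in R^3 is dx ∧ dy ∧ dz, with coefficient
  ∂(coeff of dy∧dz)/∂x - ∂(coeff of dx∧dz)/∂y + ∂(coeff of dx∧dy)/∂z
  = ∂/∂x (-x - 2*y) - ∂/∂y (4*x - z) + ∂/∂z (-x + z).
Each of these terms simplifies to sums of mixed partials that cancel in pairs. The result is 0 (by equality of mixed partials for smooth functions — Schwarz / Clairaut).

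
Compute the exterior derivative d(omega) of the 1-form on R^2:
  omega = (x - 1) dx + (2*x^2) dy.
d(omega) = (4*x) dx ∧ dy

For a 1-form omega = sum_i f_i dx_i, the exterior derivative is
  d(omega) = sum_{i < j} (∂f_j/∂x_i - ∂f_i/∂x_j) dx_i ∧ dx_j.
  coefficient of dx ∧ dy: ∂f_2/∂x - ∂f_1/∂y = ∂(2*x^2)/∂x - ∂(x - 1)/∂y = 4*x
Assembling: d(omega) = (4*x) dx ∧ dy.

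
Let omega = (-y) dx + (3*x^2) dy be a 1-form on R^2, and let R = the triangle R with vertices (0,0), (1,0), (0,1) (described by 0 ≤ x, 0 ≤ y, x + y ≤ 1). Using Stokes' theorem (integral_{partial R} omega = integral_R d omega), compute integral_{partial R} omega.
integral_(partial R) omega = 3/2

Stokes: integral_partial_R omega = integral_R d omega with d omega = (∂Q/∂x - ∂P/∂y) dx ∧ dy.
  ∂Q/∂x = 6*x
  ∂P/∂y = -1
  integrand = ∂Q/∂x - ∂P/∂y = 6*x + 1.
Integrating over R: integral_0^1 integral_0^{1-x} (6*x + 1) dy dx = 3/2.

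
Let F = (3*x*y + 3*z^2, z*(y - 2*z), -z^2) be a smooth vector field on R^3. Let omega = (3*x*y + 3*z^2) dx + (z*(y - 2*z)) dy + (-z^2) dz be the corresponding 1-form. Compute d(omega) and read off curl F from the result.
d(omega) = (-y + 4*z) dy ∧ dz + (6*z) dz ∧ dx + (-3*x) dx ∧ dy; curl F = (-y + 4*z, 6*z, -3*x)

d omega = sum_{i<j} (∂f_j/∂x_i - ∂f_i/∂x_j) dx_i ∧ dx_j. Under the identification (dy ∧ dz, dz ∧ dx, dx ∧ dy) ↔ (e_x, e_y, e_z), the coefficients are exactly the components of curl F. Compute:
  ∂R/∂y - ∂Q/∂z = (0) - (y - 4*z) = -y + 4*z
  ∂P/∂z - ∂R/∂x = (6*z) - (0) = 6*z
  ∂Q/∂x - ∂P/∂y = (0) - (3*x) = -3*x.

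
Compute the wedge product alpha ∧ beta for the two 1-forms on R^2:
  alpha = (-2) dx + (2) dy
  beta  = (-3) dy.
alpha ∧ beta = (6) dx ∧ dy

Distribute the wedge, using dx_i ∧ dx_j = -dx_j ∧ dx_i and dx_i ∧ dx_i = 0. For each pair (i, j) with i < j, the coefficient of dx_i ∧ dx_j in alpha ∧ beta is (alpha_i * beta_j - alpha_j * beta_i). Collecting: alpha ∧ beta = (6) dx ∧ dy.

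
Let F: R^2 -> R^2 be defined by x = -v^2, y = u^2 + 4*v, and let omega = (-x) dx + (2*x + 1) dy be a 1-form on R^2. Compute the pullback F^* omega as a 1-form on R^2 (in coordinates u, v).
F^* omega = (2*u*(1 - 2*v^2)) du + (-2*v^3 - 8*v^2 + 4) dv

Using F^*(f dg) = (f ∘ F) d(g ∘ F), substitute each coordinate x_i by F_i(u, v) in f_i, and replace dx_i by d F_i = (∂F_i/∂u) du + (∂F_i/∂v) dv.
  For the x component: f_1(F) = v^2; d F_1 = (0) du + (-2*v) dv
  For the y component: f_2(F) = 1 - 2*v^2; d F_2 = (2*u) du + (4) dv
Combining and collecting du, dv coefficients:
  coeff of du: 2*u*(1 - 2*v^2)
  coeff of dv: -2*v^3 - 8*v^2 + 4
F^* omega = (2*u*(1 - 2*v^2)) du + (-2*v^3 - 8*v^2 + 4) dv.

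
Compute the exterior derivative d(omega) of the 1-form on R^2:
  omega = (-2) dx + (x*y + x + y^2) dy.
d(omega) = (y + 1) dx ∧ dy

For a 1-form omega = sum_i f_i dx_i, the exterior derivative is
  d(omega) = sum_{i < j} (∂f_j/∂x_i - ∂f_i/∂x_j) dx_i ∧ dx_j.
  coefficient of dx ∧ dy: ∂f_2/∂x - ∂f_1/∂y = ∂(x*y + x + y^2)/∂x - ∂(-2)/∂y = y + 1
Assembling: d(omega) = (y + 1) dx ∧ dy.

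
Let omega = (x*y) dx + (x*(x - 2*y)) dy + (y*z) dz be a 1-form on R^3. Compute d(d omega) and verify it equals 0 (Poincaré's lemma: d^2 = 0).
d(d omega) = 0

Step 1: d omega = sum_{i<j} (∂f_j/∂x_i - ∂f_i/∂x_j) dx_i ∧ dx_j:
  coeff of dx ∧ dy: x - 2*y
  coeff of dx ∧ dz: 0
  coeff of dy ∧ dz: z
Step 2: Apply d again to each 2-form coefficient. The only possible 3-form in R^3 is dx ∧ dy ∧ dz, with coefficient
  ∂(coeff of dy∧dz)/∂x - ∂(coeff of dx∧dz)/∂y + ∂(coeff of dx∧dy)/∂z
  = ∂/∂x (z) - ∂/∂y (0) + ∂/∂z (x - 2*y).
Each of these terms simplifies to sums of mixed partials that cancel in pairs. The result is 0 (by equality of mixed partials for smooth functions — Schwarz / Clairaut).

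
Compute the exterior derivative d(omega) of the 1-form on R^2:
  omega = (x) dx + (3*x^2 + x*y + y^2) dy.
d(omega) = (6*x + y) dx ∧ dy

For a 1-form omega = sum_i f_i dx_i, the exterior derivative is
  d(omega) = sum_{i < j} (∂f_j/∂x_i - ∂f_i/∂x_j) dx_i ∧ dx_j.
  coefficient of dx ∧ dy: ∂f_2/∂x - ∂f_1/∂y = ∂(3*x^2 + x*y + y^2)/∂x - ∂(x)/∂y = 6*x + y
Assembling: d(omega) = (6*x + y) dx ∧ dy.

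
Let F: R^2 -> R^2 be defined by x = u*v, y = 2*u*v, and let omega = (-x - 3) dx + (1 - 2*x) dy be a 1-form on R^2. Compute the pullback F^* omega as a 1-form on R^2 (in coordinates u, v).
F^* omega = (v*(-5*u*v - 1)) du + (u*(-5*u*v - 1)) dv

Using F^*(f dg) = (f ∘ F) d(g ∘ F), substitute each coordinate x_i by F_i(u, v) in f_i, and replace dx_i by d F_i = (∂F_i/∂u) du + (∂F_i/∂v) dv.
  For the x component: f_1(F) = -u*v - 3; d F_1 = (v) du + (u) dv
  For the y component: f_2(F) = -2*u*v + 1; d F_2 = (2*v) du + (2*u) dv
Combining and collecting du, dv coefficients:
  coeff of du: v*(-5*u*v - 1)
  coeff of dv: u*(-5*u*v - 1)
F^* omega = (v*(-5*u*v - 1)) du + (u*(-5*u*v - 1)) dv.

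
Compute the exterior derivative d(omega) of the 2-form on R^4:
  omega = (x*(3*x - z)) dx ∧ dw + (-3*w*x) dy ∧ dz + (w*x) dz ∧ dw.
d(omega) = (w + x) dx ∧ dz ∧ dw + (-3*w) dx ∧ dy ∧ dz + (-3*x) dy ∧ dz ∧ dw

For a 2-form omega = sum_{i<j} g_{ij} dx_i ∧ dx_j, the exterior derivative is
  d(omega) = sum_{i<j} d(g_{ij}) ∧ dx_i ∧ dx_j = sum_{i<j, k} (∂g_{ij}/∂x_k) dx_k ∧ dx_i ∧ dx_j.
Expand each term, using dx_k ∧ dx_i ∧ dx_j = sgn(permutation) dx_{(a)} ∧ dx_{(b)} ∧ dx_{(c)} with (a < b < c) sorted:
  d(x*(3*x - z)) includes (∂/∂z)(x*(3*x - z)) dz = (-x) dz, which multiplied by dx ∧ dw gives (x) dx ∧ dz ∧ dw
  d(-3*w*x) includes (∂/∂x)(-3*w*x) dx = (-3*w) dx, which multiplied by dy ∧ dz gives (-3*w) dx ∧ dy ∧ dz
  d(-3*w*x) includes (∂/∂w)(-3*w*x) dw = (-3*x) dw, which multiplied by dy ∧ dz gives (-3*x) dy ∧ dz ∧ dw
  d(w*x) includes (∂/∂x)(w*x) dx = (w) dx, which multiplied by dz ∧ dw gives (w) dx ∧ dz ∧ dw
Collecting like 3-forms: d(omega) = (w + x) dx ∧ dz ∧ dw + (-3*w) dx ∧ dy ∧ dz + (-3*x) dy ∧ dz ∧ dw.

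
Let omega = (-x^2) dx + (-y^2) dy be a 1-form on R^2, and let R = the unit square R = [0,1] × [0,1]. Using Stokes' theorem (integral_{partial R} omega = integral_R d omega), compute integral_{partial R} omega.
integral_(partial R) omega = 0

Stokes: integral_partial_R omega = integral_R d omega with d omega = (∂Q/∂x - ∂P/∂y) dx ∧ dy.
  ∂Q/∂x = 0
  ∂P/∂y = 0
  integrand = ∂Q/∂x - ∂P/∂y = 0.
Integrating over R: integral_0^1 integral_0^1 (0) dx dy = 0.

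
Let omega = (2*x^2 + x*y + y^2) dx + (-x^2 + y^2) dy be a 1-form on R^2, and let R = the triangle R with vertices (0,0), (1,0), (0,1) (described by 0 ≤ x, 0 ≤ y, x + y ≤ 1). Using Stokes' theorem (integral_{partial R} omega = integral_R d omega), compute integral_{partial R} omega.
integral_(partial R) omega = -5/6

Stokes: integral_partial_R omega = integral_R d omega with d omega = (∂Q/∂x - ∂P/∂y) dx ∧ dy.
  ∂Q/∂x = -2*x
  ∂P/∂y = x + 2*y
  integrand = ∂Q/∂x - ∂P/∂y = -3*x - 2*y.
Integrating over R: integral_0^1 integral_0^{1-x} (-3*x - 2*y) dy dx = -5/6.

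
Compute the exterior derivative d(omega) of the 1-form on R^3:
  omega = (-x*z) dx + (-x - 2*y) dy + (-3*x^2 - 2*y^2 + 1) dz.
d(omega) = (-1) dx ∧ dy + (-5*x) dx ∧ dz + (-4*y) dy ∧ dz

For a 1-form omega = sum_i f_i dx_i, the exterior derivative is
  d(omega) = sum_{i < j} (∂f_j/∂x_i - ∂f_i/∂x_j) dx_i ∧ dx_j.
  coefficient of dx ∧ dy: ∂f_2/∂x - ∂f_1/∂y = ∂(-x - 2*y)/∂x - ∂(-x*z)/∂y = -1
  coefficient of dx ∧ dz: ∂f_3/∂x - ∂f_1/∂z = ∂(-3*x^2 - 2*y^2 + 1)/∂x - ∂(-x*z)/∂z = -5*x
  coefficient of dy ∧ dz: ∂f_3/∂y - ∂f_2/∂z = ∂(-3*x^2 - 2*y^2 + 1)/∂y - ∂(-x - 2*y)/∂z = -4*y
Assembling: d(omega) = (-1) dx ∧ dy + (-5*x) dx ∧ dz + (-4*y) dy ∧ dz.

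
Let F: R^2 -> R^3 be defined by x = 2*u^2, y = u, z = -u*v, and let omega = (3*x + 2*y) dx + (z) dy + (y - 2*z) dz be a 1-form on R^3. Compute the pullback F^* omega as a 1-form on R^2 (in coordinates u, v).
F^* omega = (2*u*(12*u^2 + 4*u - v^2 - v)) du + (u^2*(-2*v - 1)) dv

Using F^*(f dg) = (f ∘ F) d(g ∘ F), substitute each coordinate x_i by F_i(u, v) in f_i, and replace dx_i by d F_i = (∂F_i/∂u) du + (∂F_i/∂v) dv.
  For the x component: f_1(F) = 2*u*(3*u + 1); d F_1 = (4*u) du + (0) dv
  For the y component: f_2(F) = -u*v; d F_2 = (1) du + (0) dv
  For the z component: f_3(F) = u*(2*v + 1); d F_3 = (-v) du + (-u) dv
Combining and collecting du, dv coefficients:
  coeff of du: 2*u*(12*u^2 + 4*u - v^2 - v)
  coeff of dv: u^2*(-2*v - 1)
F^* omega = (2*u*(12*u^2 + 4*u - v^2 - v)) du + (u^2*(-2*v - 1)) dv.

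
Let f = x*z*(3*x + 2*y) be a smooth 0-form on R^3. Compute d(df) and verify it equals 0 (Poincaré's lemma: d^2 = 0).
d(df) = 0

Step 1: df = sum_i (∂f/∂x_i) dx_i = (2*z*(3*x + y)) dx + (2*x*z) dy + (x*(3*x + 2*y)) dz.
Step 2: Apply d again. Using the 1-form formula, the coefficient of dx ∧ dy in d(df) is ∂^2 f/∂x ∂y - ∂^2 f/∂y ∂x = (2*z) - (2*z) = 0 (equality of mixed partials for smooth f).
Similarly for dx ∧ dz and dy ∧ dz — all coefficients vanish. So d(df) = 0.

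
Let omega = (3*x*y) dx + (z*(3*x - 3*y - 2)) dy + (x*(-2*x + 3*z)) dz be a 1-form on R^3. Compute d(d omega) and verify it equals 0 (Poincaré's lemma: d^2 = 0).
d(d omega) = 0

Step 1: d omega = sum_{i<j} (∂f_j/∂x_i - ∂f_i/∂x_j) dx_i ∧ dx_j:
  coeff of dx ∧ dy: -3*x + 3*z
  coeff of dx ∧ dz: -4*x + 3*z
  coeff of dy ∧ dz: -3*x + 3*y + 2
Step 2: Apply d again to each 2-form coefficient. The only possible 3-form in R^3 is dx ∧ dy ∧ dz, with coefficient
  ∂(coeff of dy∧dz)/∂x - ∂(coeff of dx∧dz)/∂y + ∂(coeff of dx∧dy)/∂z
  = ∂/∂x (-3*x + 3*y + 2) - ∂/∂y (-4*x + 3*z) + ∂/∂z (-3*x + 3*z).
Each of these terms simplifies to sums of mixed partials that cancel in pairs. The result is 0 (by equality of mixed partials for smooth functions — Schwarz / Clairaut).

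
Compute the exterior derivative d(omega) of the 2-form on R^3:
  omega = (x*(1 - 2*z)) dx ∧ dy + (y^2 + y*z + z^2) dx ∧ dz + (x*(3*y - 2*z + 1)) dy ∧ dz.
d(omega) = (-2*x + y - 3*z + 1) dx ∧ dy ∧ dz

For a 2-form omega = sum_{i<j} g_{ij} dx_i ∧ dx_j, the exterior derivative is
  d(omega) = sum_{i<j} d(g_{ij}) ∧ dx_i ∧ dx_j = sum_{i<j, k} (∂g_{ij}/∂x_k) dx_k ∧ dx_i ∧ dx_j.
Expand each term, using dx_k ∧ dx_i ∧ dx_j = sgn(permutation) dx_{(a)} ∧ dx_{(b)} ∧ dx_{(c)} with (a < b < c) sorted:
  d(x*(1 - 2*z)) includes (∂/∂z)(x*(1 - 2*z)) dz = (-2*x) dz, which multiplied by dx ∧ dy gives (-2*x) dx ∧ dy ∧ dz
  d(y^2 + y*z + z^2) includes (∂/∂y)(y^2 + y*z + z^2) dy = (2*y + z) dy, which multiplied by dx ∧ dz gives (-2*y - z) dx ∧ dy ∧ dz
  d(x*(3*y - 2*z + 1)) includes (∂/∂x)(x*(3*y - 2*z + 1)) dx = (3*y - 2*z + 1) dx, which multiplied by dy ∧ dz gives (3*y - 2*z + 1) dx ∧ dy ∧ dz
Collecting like 3-forms: d(omega) = (-2*x + y - 3*z + 1) dx ∧ dy ∧ dz.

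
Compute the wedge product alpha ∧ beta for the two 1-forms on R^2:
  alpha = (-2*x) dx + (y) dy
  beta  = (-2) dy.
alpha ∧ beta = (4*x) dx ∧ dy

Distribute the wedge, using dx_i ∧ dx_j = -dx_j ∧ dx_i and dx_i ∧ dx_i = 0. For each pair (i, j) with i < j, the coefficient of dx_i ∧ dx_j in alpha ∧ beta is (alpha_i * beta_j - alpha_j * beta_i). Collecting: alpha ∧ beta = (4*x) dx ∧ dy.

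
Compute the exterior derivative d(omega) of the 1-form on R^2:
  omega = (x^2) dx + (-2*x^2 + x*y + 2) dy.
d(omega) = (-4*x + y) dx ∧ dy

For a 1-form omega = sum_i f_i dx_i, the exterior derivative is
  d(omega) = sum_{i < j} (∂f_j/∂x_i - ∂f_i/∂x_j) dx_i ∧ dx_j.
  coefficient of dx ∧ dy: ∂f_2/∂x - ∂f_1/∂y = ∂(-2*x^2 + x*y + 2)/∂x - ∂(x^2)/∂y = -4*x + y
Assembling: d(omega) = (-4*x + y) dx ∧ dy.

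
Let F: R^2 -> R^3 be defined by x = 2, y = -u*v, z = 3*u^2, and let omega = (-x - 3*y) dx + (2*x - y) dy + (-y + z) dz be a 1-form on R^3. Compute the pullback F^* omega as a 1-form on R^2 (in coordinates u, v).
F^* omega = (18*u^3 + 6*u^2*v - u*v^2 - 4*v) du + (u*(-u*v - 4)) dv

Using F^*(f dg) = (f ∘ F) d(g ∘ F), substitute each coordinate x_i by F_i(u, v) in f_i, and replace dx_i by d F_i = (∂F_i/∂u) du + (∂F_i/∂v) dv.
  For the x component: f_1(F) = 3*u*v - 2; d F_1 = (0) du + (0) dv
  For the y component: f_2(F) = u*v + 4; d F_2 = (-v) du + (-u) dv
  For the z component: f_3(F) = u*(3*u + v); d F_3 = (6*u) du + (0) dv
Combining and collecting du, dv coefficients:
  coeff of du: 18*u^3 + 6*u^2*v - u*v^2 - 4*v
  coeff of dv: u*(-u*v - 4)
F^* omega = (18*u^3 + 6*u^2*v - u*v^2 - 4*v) du + (u*(-u*v - 4)) dv.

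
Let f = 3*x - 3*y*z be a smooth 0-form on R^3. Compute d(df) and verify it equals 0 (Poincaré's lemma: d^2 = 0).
d(df) = 0

Step 1: df = sum_i (∂f/∂x_i) dx_i = (3) dx + (-3*z) dy + (-3*y) dz.
Step 2: Apply d again. Using the 1-form formula, the coefficient of dx ∧ dy in d(df) is ∂^2 f/∂x ∂y - ∂^2 f/∂y ∂x = (0) - (0) = 0 (equality of mixed partials for smooth f).
Similarly for dx ∧ dz and dy ∧ dz — all coefficients vanish. So d(df) = 0.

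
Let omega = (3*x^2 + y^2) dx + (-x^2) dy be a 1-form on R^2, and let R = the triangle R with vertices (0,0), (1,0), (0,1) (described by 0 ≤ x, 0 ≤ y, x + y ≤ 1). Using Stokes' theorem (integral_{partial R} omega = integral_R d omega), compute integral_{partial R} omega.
integral_(partial R) omega = -2/3

Stokes: integral_partial_R omega = integral_R d omega with d omega = (∂Q/∂x - ∂P/∂y) dx ∧ dy.
  ∂Q/∂x = -2*x
  ∂P/∂y = 2*y
  integrand = ∂Q/∂x - ∂P/∂y = -2*x - 2*y.
Integrating over R: integral_0^1 integral_0^{1-x} (-2*x - 2*y) dy dx = -2/3.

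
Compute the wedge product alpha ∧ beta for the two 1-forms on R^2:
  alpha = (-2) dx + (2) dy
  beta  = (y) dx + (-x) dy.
alpha ∧ beta = (2*x - 2*y) dx ∧ dy

Distribute the wedge, using dx_i ∧ dx_j = -dx_j ∧ dx_i and dx_i ∧ dx_i = 0. For each pair (i, j) with i < j, the coefficient of dx_i ∧ dx_j in alpha ∧ beta is (alpha_i * beta_j - alpha_j * beta_i). Collecting: alpha ∧ beta = (2*x - 2*y) dx ∧ dy.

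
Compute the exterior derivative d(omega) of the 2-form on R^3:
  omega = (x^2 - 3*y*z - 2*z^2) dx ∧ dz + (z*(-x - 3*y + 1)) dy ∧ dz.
d(omega) = (2*z) dx ∧ dy ∧ dz

For a 2-form omega = sum_{i<j} g_{ij} dx_i ∧ dx_j, the exterior derivative is
  d(omega) = sum_{i<j} d(g_{ij}) ∧ dx_i ∧ dx_j = sum_{i<j, k} (∂g_{ij}/∂x_k) dx_k ∧ dx_i ∧ dx_j.
Expand each term, using dx_k ∧ dx_i ∧ dx_j = sgn(permutation) dx_{(a)} ∧ dx_{(b)} ∧ dx_{(c)} with (a < b < c) sorted:
  d(x^2 - 3*y*z - 2*z^2) includes (∂/∂y)(x^2 - 3*y*z - 2*z^2) dy = (-3*z) dy, which multiplied by dx ∧ dz gives (3*z) dx ∧ dy ∧ dz
  d(z*(-x - 3*y + 1)) includes (∂/∂x)(z*(-x - 3*y + 1)) dx = (-z) dx, which multiplied by dy ∧ dz gives (-z) dx ∧ dy ∧ dz
Collecting like 3-forms: d(omega) = (2*z) dx ∧ dy ∧ dz.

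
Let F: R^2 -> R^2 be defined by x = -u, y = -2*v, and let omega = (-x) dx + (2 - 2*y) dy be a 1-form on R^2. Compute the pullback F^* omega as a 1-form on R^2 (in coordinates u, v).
F^* omega = (-u) du + (-8*v - 4) dv

Using F^*(f dg) = (f ∘ F) d(g ∘ F), substitute each coordinate x_i by F_i(u, v) in f_i, and replace dx_i by d F_i = (∂F_i/∂u) du + (∂F_i/∂v) dv.
  For the x component: f_1(F) = u; d F_1 = (-1) du + (0) dv
  For the y component: f_2(F) = 4*v + 2; d F_2 = (0) du + (-2) dv
Combining and collecting du, dv coefficients:
  coeff of du: -u
  coeff of dv: -8*v - 4
F^* omega = (-u) du + (-8*v - 4) dv.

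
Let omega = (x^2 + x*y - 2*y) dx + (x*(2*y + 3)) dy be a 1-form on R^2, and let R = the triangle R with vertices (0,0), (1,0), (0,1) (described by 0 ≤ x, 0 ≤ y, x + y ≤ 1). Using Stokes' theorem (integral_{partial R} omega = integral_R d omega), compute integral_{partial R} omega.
integral_(partial R) omega = 8/3

Stokes: integral_partial_R omega = integral_R d omega with d omega = (∂Q/∂x - ∂P/∂y) dx ∧ dy.
  ∂Q/∂x = 2*y + 3
  ∂P/∂y = x - 2
  integrand = ∂Q/∂x - ∂P/∂y = -x + 2*y + 5.
Integrating over R: integral_0^1 integral_0^{1-x} (-x + 2*y + 5) dy dx = 8/3.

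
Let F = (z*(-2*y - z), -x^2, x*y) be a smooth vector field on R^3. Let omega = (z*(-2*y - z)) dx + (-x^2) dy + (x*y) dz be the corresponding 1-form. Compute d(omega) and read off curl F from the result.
d(omega) = (x) dy ∧ dz + (-3*y - 2*z) dz ∧ dx + (-2*x + 2*z) dx ∧ dy; curl F = (x, -3*y - 2*z, -2*x + 2*z)

d omega = sum_{i<j} (∂f_j/∂x_i - ∂f_i/∂x_j) dx_i ∧ dx_j. Under the identification (dy ∧ dz, dz ∧ dx, dx ∧ dy) ↔ (e_x, e_y, e_z), the coefficients are exactly the components of curl F. Compute:
  ∂R/∂y - ∂Q/∂z = (x) - (0) = x
  ∂P/∂z - ∂R/∂x = (-2*y - 2*z) - (y) = -3*y - 2*z
  ∂Q/∂x - ∂P/∂y = (-2*x) - (-2*z) = -2*x + 2*z.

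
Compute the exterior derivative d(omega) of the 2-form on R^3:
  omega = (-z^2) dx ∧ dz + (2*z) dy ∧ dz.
d(omega) = 0

For a 2-form omega = sum_{i<j} g_{ij} dx_i ∧ dx_j, the exterior derivative is
  d(omega) = sum_{i<j} d(g_{ij}) ∧ dx_i ∧ dx_j = sum_{i<j, k} (∂g_{ij}/∂x_k) dx_k ∧ dx_i ∧ dx_j.
Expand each term, using dx_k ∧ dx_i ∧ dx_j = sgn(permutation) dx_{(a)} ∧ dx_{(b)} ∧ dx_{(c)} with (a < b < c) sorted:

Collecting like 3-forms: d(omega) = 0.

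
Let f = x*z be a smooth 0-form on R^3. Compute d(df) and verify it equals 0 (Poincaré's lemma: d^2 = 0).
d(df) = 0

Step 1: df = sum_i (∂f/∂x_i) dx_i = (z) dx + (0) dy + (x) dz.
Step 2: Apply d again. Using the 1-form formula, the coefficient of dx ∧ dy in d(df) is ∂^2 f/∂x ∂y - ∂^2 f/∂y ∂x = (0) - (0) = 0 (equality of mixed partials for smooth f).
Similarly for dx ∧ dz and dy ∧ dz — all coefficients vanish. So d(df) = 0.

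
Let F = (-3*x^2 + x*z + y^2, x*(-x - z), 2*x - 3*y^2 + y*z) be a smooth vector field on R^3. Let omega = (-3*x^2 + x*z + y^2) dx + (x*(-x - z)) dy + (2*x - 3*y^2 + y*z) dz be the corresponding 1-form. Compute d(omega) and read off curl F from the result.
d(omega) = (x - 6*y + z) dy ∧ dz + (x - 2) dz ∧ dx + (-2*x - 2*y - z) dx ∧ dy; curl F = (x - 6*y + z, x - 2, -2*x - 2*y - z)

d omega = sum_{i<j} (∂f_j/∂x_i - ∂f_i/∂x_j) dx_i ∧ dx_j. Under the identification (dy ∧ dz, dz ∧ dx, dx ∧ dy) ↔ (e_x, e_y, e_z), the coefficients are exactly the components of curl F. Compute:
  ∂R/∂y - ∂Q/∂z = (-6*y + z) - (-x) = x - 6*y + z
  ∂P/∂z - ∂R/∂x = (x) - (2) = x - 2
  ∂Q/∂x - ∂P/∂y = (-2*x - z) - (2*y) = -2*x - 2*y - z.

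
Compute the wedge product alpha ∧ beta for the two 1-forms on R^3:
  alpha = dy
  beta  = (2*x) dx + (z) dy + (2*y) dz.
alpha ∧ beta = (-2*x) dx ∧ dy + (2*y) dy ∧ dz

Distribute the wedge, using dx_i ∧ dx_j = -dx_j ∧ dx_i and dx_i ∧ dx_i = 0. For each pair (i, j) with i < j, the coefficient of dx_i ∧ dx_j in alpha ∧ beta is (alpha_i * beta_j - alpha_j * beta_i). Collecting: alpha ∧ beta = (-2*x) dx ∧ dy + (2*y) dy ∧ dz.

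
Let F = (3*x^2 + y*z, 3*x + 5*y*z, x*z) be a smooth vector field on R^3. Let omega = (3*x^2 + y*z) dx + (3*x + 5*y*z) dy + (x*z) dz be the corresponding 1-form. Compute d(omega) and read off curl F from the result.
d(omega) = (-5*y) dy ∧ dz + (y - z) dz ∧ dx + (3 - z) dx ∧ dy; curl F = (-5*y, y - z, 3 - z)

d omega = sum_{i<j} (∂f_j/∂x_i - ∂f_i/∂x_j) dx_i ∧ dx_j. Under the identification (dy ∧ dz, dz ∧ dx, dx ∧ dy) ↔ (e_x, e_y, e_z), the coefficients are exactly the components of curl F. Compute:
  ∂R/∂y - ∂Q/∂z = (0) - (5*y) = -5*y
  ∂P/∂z - ∂R/∂x = (y) - (z) = y - z
  ∂Q/∂x - ∂P/∂y = (3) - (z) = 3 - z.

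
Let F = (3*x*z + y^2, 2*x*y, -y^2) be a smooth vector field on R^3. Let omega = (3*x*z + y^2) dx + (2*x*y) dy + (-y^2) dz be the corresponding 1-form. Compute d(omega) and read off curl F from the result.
d(omega) = (-2*y) dy ∧ dz + (3*x) dz ∧ dx + (0) dx ∧ dy; curl F = (-2*y, 3*x, 0)

d omega = sum_{i<j} (∂f_j/∂x_i - ∂f_i/∂x_j) dx_i ∧ dx_j. Under the identification (dy ∧ dz, dz ∧ dx, dx ∧ dy) ↔ (e_x, e_y, e_z), the coefficients are exactly the components of curl F. Compute:
  ∂R/∂y - ∂Q/∂z = (-2*y) - (0) = -2*y
  ∂P/∂z - ∂R/∂x = (3*x) - (0) = 3*x
  ∂Q/∂x - ∂P/∂y = (2*y) - (2*y) = 0.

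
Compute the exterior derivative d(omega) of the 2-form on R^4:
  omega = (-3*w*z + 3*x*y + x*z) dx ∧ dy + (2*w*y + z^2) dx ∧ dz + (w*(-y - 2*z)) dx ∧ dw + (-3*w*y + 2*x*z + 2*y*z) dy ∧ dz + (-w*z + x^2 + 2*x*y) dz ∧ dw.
d(omega) = (-5*w + x + 2*z) dx ∧ dy ∧ dz + (w - 3*z) dx ∧ dy ∧ dw + (2*w + 2*x + 4*y) dx ∧ dz ∧ dw + (2*x - 3*y) dy ∧ dz ∧ dw

For a 2-form omega = sum_{i<j} g_{ij} dx_i ∧ dx_j, the exterior derivative is
  d(omega) = sum_{i<j} d(g_{ij}) ∧ dx_i ∧ dx_j = sum_{i<j, k} (∂g_{ij}/∂x_k) dx_k ∧ dx_i ∧ dx_j.
Expand each term, using dx_k ∧ dx_i ∧ dx_j = sgn(permutation) dx_{(a)} ∧ dx_{(b)} ∧ dx_{(c)} with (a < b < c) sorted:
  d(-3*w*z + 3*x*y + x*z) includes (∂/∂z)(-3*w*z + 3*x*y + x*z) dz = (-3*w + x) dz, which multiplied by dx ∧ dy gives (-3*w + x) dx ∧ dy ∧ dz
  d(-3*w*z + 3*x*y + x*z) includes (∂/∂w)(-3*w*z + 3*x*y + x*z) dw = (-3*z) dw, which multiplied by dx ∧ dy gives (-3*z) dx ∧ dy ∧ dw
  d(2*w*y + z^2) includes (∂/∂y)(2*w*y + z^2) dy = (2*w) dy, which multiplied by dx ∧ dz gives (-2*w) dx ∧ dy ∧ dz
  d(2*w*y + z^2) includes (∂/∂w)(2*w*y + z^2) dw = (2*y) dw, which multiplied by dx ∧ dz gives (2*y) dx ∧ dz ∧ dw
  d(w*(-y - 2*z)) includes (∂/∂y)(w*(-y - 2*z)) dy = (-w) dy, which multiplied by dx ∧ dw gives (w) dx ∧ dy ∧ dw
  d(w*(-y - 2*z)) includes (∂/∂z)(w*(-y - 2*z)) dz = (-2*w) dz, which multiplied by dx ∧ dw gives (2*w) dx ∧ dz ∧ dw
  d(-3*w*y + 2*x*z + 2*y*z) includes (∂/∂x)(-3*w*y + 2*x*z + 2*y*z) dx = (2*z) dx, which multiplied by dy ∧ dz gives (2*z) dx ∧ dy ∧ dz
  d(-3*w*y + 2*x*z + 2*y*z) includes (∂/∂w)(-3*w*y + 2*x*z + 2*y*z) dw = (-3*y) dw, which multiplied by dy ∧ dz gives (-3*y) dy ∧ dz ∧ dw
  d(-w*z + x^2 + 2*x*y) includes (∂/∂x)(-w*z + x^2 + 2*x*y) dx = (2*x + 2*y) dx, which multiplied by dz ∧ dw gives (2*x + 2*y) dx ∧ dz ∧ dw
  d(-w*z + x^2 + 2*x*y) includes (∂/∂y)(-w*z + x^2 + 2*x*y) dy = (2*x) dy, which multiplied by dz ∧ dw gives (2*x) dy ∧ dz ∧ dw
Collecting like 3-forms: d(omega) = (-5*w + x + 2*z) dx ∧ dy ∧ dz + (w - 3*z) dx ∧ dy ∧ dw + (2*w + 2*x + 4*y) dx ∧ dz ∧ dw + (2*x - 3*y) dy ∧ dz ∧ dw.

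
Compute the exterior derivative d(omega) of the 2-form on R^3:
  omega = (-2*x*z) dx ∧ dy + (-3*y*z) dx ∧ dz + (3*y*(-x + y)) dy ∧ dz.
d(omega) = (-2*x - 3*y + 3*z) dx ∧ dy ∧ dz

For a 2-form omega = sum_{i<j} g_{ij} dx_i ∧ dx_j, the exterior derivative is
  d(omega) = sum_{i<j} d(g_{ij}) ∧ dx_i ∧ dx_j = sum_{i<j, k} (∂g_{ij}/∂x_k) dx_k ∧ dx_i ∧ dx_j.
Expand each term, using dx_k ∧ dx_i ∧ dx_j = sgn(permutation) dx_{(a)} ∧ dx_{(b)} ∧ dx_{(c)} with (a < b < c) sorted:
  d(-2*x*z) includes (∂/∂z)(-2*x*z) dz = (-2*x) dz, which multiplied by dx ∧ dy gives (-2*x) dx ∧ dy ∧ dz
  d(-3*y*z) includes (∂/∂y)(-3*y*z) dy = (-3*z) dy, which multiplied by dx ∧ dz gives (3*z) dx ∧ dy ∧ dz
  d(3*y*(-x + y)) includes (∂/∂x)(3*y*(-x + y)) dx = (-3*y) dx, which multiplied by dy ∧ dz gives (-3*y) dx ∧ dy ∧ dz
Collecting like 3-forms: d(omega) = (-2*x - 3*y + 3*z) dx ∧ dy ∧ dz.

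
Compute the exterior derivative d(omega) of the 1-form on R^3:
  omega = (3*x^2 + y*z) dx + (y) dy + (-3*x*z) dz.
d(omega) = (-z) dx ∧ dy + (-y - 3*z) dx ∧ dz

For a 1-form omega = sum_i f_i dx_i, the exterior derivative is
  d(omega) = sum_{i < j} (∂f_j/∂x_i - ∂f_i/∂x_j) dx_i ∧ dx_j.
  coefficient of dx ∧ dy: ∂f_2/∂x - ∂f_1/∂y = ∂(y)/∂x - ∂(3*x^2 + y*z)/∂y = -z
  coefficient of dx ∧ dz: ∂f_3/∂x - ∂f_1/∂z = ∂(-3*x*z)/∂x - ∂(3*x^2 + y*z)/∂z = -y - 3*z
Assembling: d(omega) = (-z) dx ∧ dy + (-y - 3*z) dx ∧ dz.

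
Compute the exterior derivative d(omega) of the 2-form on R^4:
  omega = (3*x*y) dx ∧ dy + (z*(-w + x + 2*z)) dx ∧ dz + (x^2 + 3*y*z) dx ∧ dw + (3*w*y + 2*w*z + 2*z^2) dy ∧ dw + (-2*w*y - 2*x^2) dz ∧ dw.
d(omega) = (-4*x - 3*y - z) dx ∧ dz ∧ dw + (-3*z) dx ∧ dy ∧ dw + (-4*w - 4*z) dy ∧ dz ∧ dw

For a 2-form omega = sum_{i<j} g_{ij} dx_i ∧ dx_j, the exterior derivative is
  d(omega) = sum_{i<j} d(g_{ij}) ∧ dx_i ∧ dx_j = sum_{i<j, k} (∂g_{ij}/∂x_k) dx_k ∧ dx_i ∧ dx_j.
Expand each term, using dx_k ∧ dx_i ∧ dx_j = sgn(permutation) dx_{(a)} ∧ dx_{(b)} ∧ dx_{(c)} with (a < b < c) sorted:
  d(z*(-w + x + 2*z)) includes (∂/∂w)(z*(-w + x + 2*z)) dw = (-z) dw, which multiplied by dx ∧ dz gives (-z) dx ∧ dz ∧ dw
  d(x^2 + 3*y*z) includes (∂/∂y)(x^2 + 3*y*z) dy = (3*z) dy, which multiplied by dx ∧ dw gives (-3*z) dx ∧ dy ∧ dw
  d(x^2 + 3*y*z) includes (∂/∂z)(x^2 + 3*y*z) dz = (3*y) dz, which multiplied by dx ∧ dw gives (-3*y) dx ∧ dz ∧ dw
  d(3*w*y + 2*w*z + 2*z^2) includes (∂/∂z)(3*w*y + 2*w*z + 2*z^2) dz = (2*w + 4*z) dz, which multiplied by dy ∧ dw gives (-2*w - 4*z) dy ∧ dz ∧ dw
  d(-2*w*y - 2*x^2) includes (∂/∂x)(-2*w*y - 2*x^2) dx = (-4*x) dx, which multiplied by dz ∧ dw gives (-4*x) dx ∧ dz ∧ dw
  d(-2*w*y - 2*x^2) includes (∂/∂y)(-2*w*y - 2*x^2) dy = (-2*w) dy, which multiplied by dz ∧ dw gives (-2*w) dy ∧ dz ∧ dw
Collecting like 3-forms: d(omega) = (-4*x - 3*y - z) dx ∧ dz ∧ dw + (-3*z) dx ∧ dy ∧ dw + (-4*w - 4*z) dy ∧ dz ∧ dw.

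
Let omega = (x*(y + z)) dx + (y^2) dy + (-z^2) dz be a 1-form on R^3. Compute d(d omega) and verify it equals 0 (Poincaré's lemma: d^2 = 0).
d(d omega) = 0

Step 1: d omega = sum_{i<j} (∂f_j/∂x_i - ∂f_i/∂x_j) dx_i ∧ dx_j:
  coeff of dx ∧ dy: -x
  coeff of dx ∧ dz: -x
  coeff of dy ∧ dz: 0
Step 2: Apply d again to each 2-form coefficient. The only possible 3-form in R^3 is dx ∧ dy ∧ dz, with coefficient
  ∂(coeff of dy∧dz)/∂x - ∂(coeff of dx∧dz)/∂y + ∂(coeff of dx∧dy)/∂z
  = ∂/∂x (0) - ∂/∂y (-x) + ∂/∂z (-x).
Each of these terms simplifies to sums of mixed partials that cancel in pairs. The result is 0 (by equality of mixed partials for smooth functions — Schwarz / Clairaut).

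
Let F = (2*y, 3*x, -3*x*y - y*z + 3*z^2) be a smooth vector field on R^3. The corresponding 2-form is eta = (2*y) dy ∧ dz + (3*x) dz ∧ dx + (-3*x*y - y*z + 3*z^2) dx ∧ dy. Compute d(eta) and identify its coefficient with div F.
d(eta) = (-y + 6*z) dx ∧ dy ∧ dz; div F = -y + 6*z

For a 2-form in R^3 of the form above, applying d gives a 3-form with coefficient ∂P/∂x + ∂Q/∂y + ∂R/∂z:
  ∂P/∂x = 0
  ∂Q/∂y = 0
  ∂R/∂z = -y + 6*z
Sum = -y + 6*z, which is exactly div F.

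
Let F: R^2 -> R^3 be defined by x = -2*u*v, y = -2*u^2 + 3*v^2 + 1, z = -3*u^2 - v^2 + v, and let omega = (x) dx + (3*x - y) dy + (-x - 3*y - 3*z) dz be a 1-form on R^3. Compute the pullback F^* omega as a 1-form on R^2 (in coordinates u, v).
F^* omega = (2*u*(-49*u^2 + 6*u*v + 26*v^2 + 9*v + 11)) du + (-14*u^2*v + 15*u^2 - 40*u*v^2 + 2*u*v - 6*v^3 - 3*v - 3) dv

Using F^*(f dg) = (f ∘ F) d(g ∘ F), substitute each coordinate x_i by F_i(u, v) in f_i, and replace dx_i by d F_i = (∂F_i/∂u) du + (∂F_i/∂v) dv.
  For the x component: f_1(F) = -2*u*v; d F_1 = (-2*v) du + (-2*u) dv
  For the y component: f_2(F) = 2*u^2 - 6*u*v - 3*v^2 - 1; d F_2 = (-4*u) du + (6*v) dv
  For the z component: f_3(F) = 15*u^2 + 2*u*v - 6*v^2 - 3*v - 3; d F_3 = (-6*u) du + (1 - 2*v) dv
Combining and collecting du, dv coefficients:
  coeff of du: 2*u*(-49*u^2 + 6*u*v + 26*v^2 + 9*v + 11)
  coeff of dv: -14*u^2*v + 15*u^2 - 40*u*v^2 + 2*u*v - 6*v^3 - 3*v - 3
F^* omega = (2*u*(-49*u^2 + 6*u*v + 26*v^2 + 9*v + 11)) du + (-14*u^2*v + 15*u^2 - 40*u*v^2 + 2*u*v - 6*v^3 - 3*v - 3) dv.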